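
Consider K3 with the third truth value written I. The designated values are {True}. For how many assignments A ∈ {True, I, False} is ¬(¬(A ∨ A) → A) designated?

1

A=True: False ·
A=I: I ·
A=False: True ✓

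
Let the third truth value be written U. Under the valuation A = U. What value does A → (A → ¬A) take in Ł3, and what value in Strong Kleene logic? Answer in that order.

true; U

In Ł3: ¬A = ¬U = U
A → ¬A = U → U = true  [min(1, 1−½+½)]
A → (A → ¬A) = U → true = true
In Strong Kleene logic: ¬A = ¬U = U
A → ¬A = U → U = U  [¬U ∨ U]
A → (A → ¬A) = U → U = U
They differ because Ł3 and Strong Kleene logic treat U differently under implication.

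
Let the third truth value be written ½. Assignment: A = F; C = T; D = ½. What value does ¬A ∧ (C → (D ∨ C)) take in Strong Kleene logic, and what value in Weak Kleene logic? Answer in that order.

In Strong Kleene logic: ¬A = ¬F = T
D ∨ C = ½ ∨ T = T
C → (D ∨ C) = T → T = T
¬A ∧ (C → (D ∨ C)) = T ∧ T = T
In Weak Kleene logic: ¬A = ¬F = T
D ∨ C = ½ ∨ T = ½
C → (D ∨ C) = T → ½ = ½
¬A ∧ (C → (D ∨ C)) = T ∧ ½ = ½
They differ because Strong Kleene logic and Weak Kleene logic treat ½ differently under the binary connectives.

T; ½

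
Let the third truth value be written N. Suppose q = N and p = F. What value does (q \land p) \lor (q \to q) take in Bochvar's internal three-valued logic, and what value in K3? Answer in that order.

In Bochvar's internal three-valued logic: q \land p = N \land F = N
q \to q = N \to N = N  [any arg is the third value ⇒ result is the third value]
(q \land p) \lor (q \to q) = N \lor N = N
In K3: q \land p = N \land F = F
q \to q = N \to N = N  [\lnot N \lor N]
(q \land p) \lor (q \to q) = F \lor N = N

N; N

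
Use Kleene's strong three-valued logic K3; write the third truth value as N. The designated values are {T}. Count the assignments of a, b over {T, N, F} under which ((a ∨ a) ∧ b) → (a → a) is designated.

Of the 9 assignments, 7 give a value in {T}.

7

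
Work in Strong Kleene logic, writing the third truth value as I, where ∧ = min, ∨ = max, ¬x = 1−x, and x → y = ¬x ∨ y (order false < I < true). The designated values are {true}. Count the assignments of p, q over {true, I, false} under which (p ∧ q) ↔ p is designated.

Designated under: (p=true, q=true); (p=false, q=true); (p=false, q=I); (p=false, q=false).

4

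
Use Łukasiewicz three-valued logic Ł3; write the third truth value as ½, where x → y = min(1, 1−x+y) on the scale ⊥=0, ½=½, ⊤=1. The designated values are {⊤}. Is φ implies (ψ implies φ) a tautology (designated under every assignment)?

Every assignment of φ, ψ over {⊤, ½, ⊥} gives a value in {⊤}.
In particular, with φ=½, ψ=½: φ implies (ψ implies φ) = ⊤.

Yes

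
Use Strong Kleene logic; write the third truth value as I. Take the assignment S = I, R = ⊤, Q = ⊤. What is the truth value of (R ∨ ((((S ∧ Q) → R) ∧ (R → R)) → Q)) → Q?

S ∧ Q = I ∧ ⊤ = I
(S ∧ Q) → R = I → ⊤ = ⊤
R → R = ⊤ → ⊤ = ⊤
((S ∧ Q) → R) ∧ (R → R) = ⊤ ∧ ⊤ = ⊤
(((S ∧ Q) → R) ∧ (R → R)) → Q = ⊤ → ⊤ = ⊤
R ∨ ((((S ∧ Q) → R) ∧ (R → R)) → Q) = ⊤ ∨ ⊤ = ⊤
(R ∨ ((((S ∧ Q) → R) ∧ (R → R)) → Q)) → Q = ⊤ → ⊤ = ⊤

⊤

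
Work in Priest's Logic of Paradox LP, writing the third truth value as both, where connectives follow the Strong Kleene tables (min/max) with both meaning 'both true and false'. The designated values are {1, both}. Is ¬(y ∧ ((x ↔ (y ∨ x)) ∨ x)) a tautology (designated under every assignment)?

No

Countermodel: y=1, x=1 gives 0, which is not designated.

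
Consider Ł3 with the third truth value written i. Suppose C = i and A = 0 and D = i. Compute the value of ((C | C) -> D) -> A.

C | C = i | i = i
(C | C) -> D = i -> i = 1
((C | C) -> D) -> A = 1 -> 0 = 0

0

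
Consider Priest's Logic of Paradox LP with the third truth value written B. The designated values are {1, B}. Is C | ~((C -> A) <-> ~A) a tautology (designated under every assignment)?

Countermodel: C=0, A=0 gives 0, which is not designated.

No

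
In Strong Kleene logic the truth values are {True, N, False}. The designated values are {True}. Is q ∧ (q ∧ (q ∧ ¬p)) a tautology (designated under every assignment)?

Countermodel: q=True, p=True gives False, which is not designated.

No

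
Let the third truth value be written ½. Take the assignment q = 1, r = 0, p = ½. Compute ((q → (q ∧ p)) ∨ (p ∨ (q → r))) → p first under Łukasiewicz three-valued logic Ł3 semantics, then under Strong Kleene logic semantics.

1; ½

In Łukasiewicz three-valued logic Ł3: q ∧ p = 1 ∧ ½ = ½
q → (q ∧ p) = 1 → ½ = ½
q → r = 1 → 0 = 0
p ∨ (q → r) = ½ ∨ 0 = ½
(q → (q ∧ p)) ∨ (p ∨ (q → r)) = ½ ∨ ½ = ½
((q → (q ∧ p)) ∨ (p ∨ (q → r))) → p = ½ → ½ = 1
In Strong Kleene logic: q ∧ p = 1 ∧ ½ = ½
q → (q ∧ p) = 1 → ½ = ½  [¬1 ∨ ½]
q → r = 1 → 0 = 0
p ∨ (q → r) = ½ ∨ 0 = ½
(q → (q ∧ p)) ∨ (p ∨ (q → r)) = ½ ∨ ½ = ½
((q → (q ∧ p)) ∨ (p ∨ (q → r))) → p = ½ → ½ = ½
They differ because Łukasiewicz three-valued logic Ł3 and Strong Kleene logic treat ½ differently under implication.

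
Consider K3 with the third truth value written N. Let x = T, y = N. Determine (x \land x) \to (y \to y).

N

x \land x = T \land T = T
y \to y = N \to N = N  [\lnot N \lor N]
(x \land x) \to (y \to y) = T \to N = N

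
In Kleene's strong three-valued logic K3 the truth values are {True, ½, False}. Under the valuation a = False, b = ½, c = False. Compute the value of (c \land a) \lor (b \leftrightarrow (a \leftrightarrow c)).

½

c \land a = False \land False = False
a \leftrightarrow c = False \leftrightarrow False = True
b \leftrightarrow (a \leftrightarrow c) = ½ \leftrightarrow True = ½
(c \land a) \lor (b \leftrightarrow (a \leftrightarrow c)) = False \lor ½ = ½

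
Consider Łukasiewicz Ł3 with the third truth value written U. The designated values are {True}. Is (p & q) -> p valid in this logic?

Every assignment of p, q over {True, U, False} gives a value in {True}.
In particular, with p=U, q=U: (p & q) -> p = True.

Yes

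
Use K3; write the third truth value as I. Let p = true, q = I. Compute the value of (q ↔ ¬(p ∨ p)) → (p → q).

p ∨ p = true ∨ true = true
¬(p ∨ p) = ¬true = false
q ↔ ¬(p ∨ p) = I ↔ false = I
p → q = true → I = I  [¬true ∨ I]
(q ↔ ¬(p ∨ p)) → (p → q) = I → I = I

I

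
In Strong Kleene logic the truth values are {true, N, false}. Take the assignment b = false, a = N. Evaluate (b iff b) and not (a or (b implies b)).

b iff b = false iff false = true
b implies b = false implies false = true
a or (b implies b) = N or true = true
not (a or (b implies b)) = not true = false
(b iff b) and not (a or (b implies b)) = true and false = false

false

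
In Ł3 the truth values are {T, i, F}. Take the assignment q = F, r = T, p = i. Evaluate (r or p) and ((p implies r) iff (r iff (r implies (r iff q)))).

F

r or p = T or i = T
p implies r = i implies T = T  [min(1, 1−½+1)]
r iff q = T iff F = F
r implies (r iff q) = T implies F = F
r iff (r implies (r iff q)) = T iff F = F
(p implies r) iff (r iff (r implies (r iff q))) = T iff F = F
(r or p) and ((p implies r) iff (r iff (r implies (r iff q)))) = T and F = F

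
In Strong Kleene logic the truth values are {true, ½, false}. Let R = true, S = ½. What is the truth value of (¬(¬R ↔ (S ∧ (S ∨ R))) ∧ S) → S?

¬R = ¬true = false
S ∨ R = ½ ∨ true = true
S ∧ (S ∨ R) = ½ ∧ true = ½
¬R ↔ (S ∧ (S ∨ R)) = false ↔ ½ = ½
¬(¬R ↔ (S ∧ (S ∨ R))) = ¬½ = ½
¬(¬R ↔ (S ∧ (S ∨ R))) ∧ S = ½ ∧ ½ = ½
(¬(¬R ↔ (S ∧ (S ∨ R))) ∧ S) → S = ½ → ½ = ½

½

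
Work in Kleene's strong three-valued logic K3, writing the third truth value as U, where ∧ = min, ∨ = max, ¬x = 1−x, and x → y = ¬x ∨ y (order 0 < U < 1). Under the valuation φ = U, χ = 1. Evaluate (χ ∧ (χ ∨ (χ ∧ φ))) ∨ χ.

χ ∧ φ = 1 ∧ U = U
χ ∨ (χ ∧ φ) = 1 ∨ U = 1
χ ∧ (χ ∨ (χ ∧ φ)) = 1 ∧ 1 = 1
(χ ∧ (χ ∨ (χ ∧ φ))) ∨ χ = 1 ∨ 1 = 1

1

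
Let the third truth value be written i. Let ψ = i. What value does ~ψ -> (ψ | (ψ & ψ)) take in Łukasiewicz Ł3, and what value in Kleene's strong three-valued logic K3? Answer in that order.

In Łukasiewicz Ł3: ~ψ = ~i = i
ψ & ψ = i & i = i
ψ | (ψ & ψ) = i | i = i
~ψ -> (ψ | (ψ & ψ)) = i -> i = T  [min(1, 1−½+½)]
In Kleene's strong three-valued logic K3: ~ψ = ~i = i
ψ & ψ = i & i = i
ψ | (ψ & ψ) = i | i = i
~ψ -> (ψ | (ψ & ψ)) = i -> i = i
They differ because Łukasiewicz Ł3 and Kleene's strong three-valued logic K3 treat i differently under implication.

T; i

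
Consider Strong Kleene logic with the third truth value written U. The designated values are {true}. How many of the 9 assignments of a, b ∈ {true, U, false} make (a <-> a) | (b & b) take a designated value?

Of the 9 assignments, 7 give a value in {true}.

7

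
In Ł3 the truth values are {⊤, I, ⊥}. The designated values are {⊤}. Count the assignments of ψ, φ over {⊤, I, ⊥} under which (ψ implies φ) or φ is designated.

Of the 9 assignments, 6 give a value in {⊤}.

6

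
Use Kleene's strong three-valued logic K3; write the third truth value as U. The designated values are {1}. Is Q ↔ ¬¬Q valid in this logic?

No

Countermodel: Q=U gives U, which is not designated.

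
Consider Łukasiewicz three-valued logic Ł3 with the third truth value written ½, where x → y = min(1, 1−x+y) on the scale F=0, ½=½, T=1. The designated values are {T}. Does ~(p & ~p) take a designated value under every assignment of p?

Countermodel: p=½ gives ½, which is not designated.

No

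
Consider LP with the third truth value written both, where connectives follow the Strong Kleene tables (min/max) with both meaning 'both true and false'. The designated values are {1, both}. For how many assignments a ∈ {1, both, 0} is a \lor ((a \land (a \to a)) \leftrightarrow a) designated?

3

a=1: 1 ✓
a=both: both ✓
a=0: 1 ✓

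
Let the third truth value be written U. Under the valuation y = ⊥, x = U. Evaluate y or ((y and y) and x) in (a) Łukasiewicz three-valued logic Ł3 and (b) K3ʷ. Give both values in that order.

⊥; U

In Łukasiewicz three-valued logic Ł3: y and y = ⊥ and ⊥ = ⊥
(y and y) and x = ⊥ and U = ⊥
y or ((y and y) and x) = ⊥ or ⊥ = ⊥
In K3ʷ: y and y = ⊥ and ⊥ = ⊥
(y and y) and x = ⊥ and U = U
y or ((y and y) and x) = ⊥ or U = U
They differ because Łukasiewicz three-valued logic Ł3 and K3ʷ treat U differently under the binary connectives.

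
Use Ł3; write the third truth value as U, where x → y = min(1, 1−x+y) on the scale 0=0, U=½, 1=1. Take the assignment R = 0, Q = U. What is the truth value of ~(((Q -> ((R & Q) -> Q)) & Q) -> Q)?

0

R & Q = 0 & U = 0
(R & Q) -> Q = 0 -> U = 1  [min(1, 1−0+½)]
Q -> ((R & Q) -> Q) = U -> 1 = 1
(Q -> ((R & Q) -> Q)) & Q = 1 & U = U
((Q -> ((R & Q) -> Q)) & Q) -> Q = U -> U = 1
~(((Q -> ((R & Q) -> Q)) & Q) -> Q) = ~1 = 0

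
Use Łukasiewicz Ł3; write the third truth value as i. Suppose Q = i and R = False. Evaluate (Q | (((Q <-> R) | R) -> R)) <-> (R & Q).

i

Q <-> R = i <-> False = i  [1 − |½−0|]
(Q <-> R) | R = i | False = i
((Q <-> R) | R) -> R = i -> False = i
Q | (((Q <-> R) | R) -> R) = i | i = i
R & Q = False & i = False
(Q | (((Q <-> R) | R) -> R)) <-> (R & Q) = i <-> False = i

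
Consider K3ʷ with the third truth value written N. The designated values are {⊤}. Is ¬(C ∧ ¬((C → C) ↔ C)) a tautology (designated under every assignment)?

Countermodel: C=N gives N, which is not designated.

No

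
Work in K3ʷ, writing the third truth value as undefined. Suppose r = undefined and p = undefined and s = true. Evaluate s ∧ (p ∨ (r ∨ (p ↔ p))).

p ↔ p = undefined ↔ undefined = undefined
r ∨ (p ↔ p) = undefined ∨ undefined = undefined
p ∨ (r ∨ (p ↔ p)) = undefined ∨ undefined = undefined
s ∧ (p ∨ (r ∨ (p ↔ p))) = true ∧ undefined = undefined

undefined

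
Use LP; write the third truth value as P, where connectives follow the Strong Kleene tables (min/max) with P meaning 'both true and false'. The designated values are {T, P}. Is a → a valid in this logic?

Yes

Every assignment of a over {T, P, F} gives a value in {T, P}.
In particular, with a=P: a → a = P.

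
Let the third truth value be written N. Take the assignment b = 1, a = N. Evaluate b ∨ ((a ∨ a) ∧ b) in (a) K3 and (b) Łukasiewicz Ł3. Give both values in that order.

1; 1

In K3: a ∨ a = N ∨ N = N
(a ∨ a) ∧ b = N ∧ 1 = N
b ∨ ((a ∨ a) ∧ b) = 1 ∨ N = 1
In Łukasiewicz Ł3: a ∨ a = N ∨ N = N
(a ∨ a) ∧ b = N ∧ 1 = N
b ∨ ((a ∨ a) ∧ b) = 1 ∨ N = 1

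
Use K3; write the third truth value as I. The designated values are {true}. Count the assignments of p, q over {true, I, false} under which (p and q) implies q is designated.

Of the 9 assignments, 7 give a value in {true}.

7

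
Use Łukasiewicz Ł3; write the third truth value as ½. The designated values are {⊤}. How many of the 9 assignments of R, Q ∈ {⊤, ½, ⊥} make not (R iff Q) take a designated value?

2

Designated under: (R=⊤, Q=⊥); (R=⊥, Q=⊤).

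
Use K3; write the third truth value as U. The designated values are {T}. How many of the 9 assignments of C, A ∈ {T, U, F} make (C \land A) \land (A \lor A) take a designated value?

Designated under: (C=T, A=T).

1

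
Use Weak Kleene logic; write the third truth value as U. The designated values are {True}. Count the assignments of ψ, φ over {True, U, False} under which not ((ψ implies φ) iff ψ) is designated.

3

Designated under: (ψ=True, φ=False); (ψ=False, φ=True); (ψ=False, φ=False).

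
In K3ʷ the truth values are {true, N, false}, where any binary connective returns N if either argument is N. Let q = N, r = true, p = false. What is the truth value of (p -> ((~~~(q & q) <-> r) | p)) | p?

q & q = N & N = N
~(q & q) = ~N = N
~~(q & q) = ~N = N
~~~(q & q) = ~N = N
~~~(q & q) <-> r = N <-> true = N
(~~~(q & q) <-> r) | p = N | false = N
p -> ((~~~(q & q) <-> r) | p) = false -> N = N  [any arg is the third value ⇒ result is the third value]
(p -> ((~~~(q & q) <-> r) | p)) | p = N | false = N

N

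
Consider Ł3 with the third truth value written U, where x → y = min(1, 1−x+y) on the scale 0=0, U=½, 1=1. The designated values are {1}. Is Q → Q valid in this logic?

Every assignment of Q over {1, U, 0} gives a value in {1}.
In particular, with Q=U: Q → Q = 1.

Yes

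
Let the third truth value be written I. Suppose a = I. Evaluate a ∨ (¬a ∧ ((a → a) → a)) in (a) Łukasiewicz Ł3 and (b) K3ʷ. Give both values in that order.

I; I

In Łukasiewicz Ł3: ¬a = ¬I = I
a → a = I → I = ⊤  [min(1, 1−½+½)]
(a → a) → a = ⊤ → I = I
¬a ∧ ((a → a) → a) = I ∧ I = I
a ∨ (¬a ∧ ((a → a) → a)) = I ∨ I = I
In K3ʷ: ¬a = ¬I = I
a → a = I → I = I  [any arg is the third value ⇒ result is the third value]
(a → a) → a = I → I = I
¬a ∧ ((a → a) → a) = I ∧ I = I
a ∨ (¬a ∧ ((a → a) → a)) = I ∨ I = I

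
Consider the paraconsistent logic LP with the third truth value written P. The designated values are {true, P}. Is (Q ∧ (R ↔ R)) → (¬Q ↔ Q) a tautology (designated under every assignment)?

Countermodel: Q=true, R=true gives false, which is not designated.

No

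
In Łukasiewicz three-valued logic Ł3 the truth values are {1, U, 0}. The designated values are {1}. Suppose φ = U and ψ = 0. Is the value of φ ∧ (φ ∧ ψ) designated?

φ ∧ ψ = U ∧ 0 = 0
φ ∧ (φ ∧ ψ) = U ∧ 0 = 0
0 ∉ {1}.

No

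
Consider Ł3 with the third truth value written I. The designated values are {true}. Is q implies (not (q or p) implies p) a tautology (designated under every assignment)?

Yes

Every assignment of q, p over {true, I, false} gives a value in {true}.
In particular, with q=I, p=I: q implies (not (q or p) implies p) = true.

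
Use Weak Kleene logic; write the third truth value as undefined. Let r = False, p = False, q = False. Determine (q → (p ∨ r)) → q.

False

p ∨ r = False ∨ False = False
q → (p ∨ r) = False → False = True
(q → (p ∨ r)) → q = True → False = False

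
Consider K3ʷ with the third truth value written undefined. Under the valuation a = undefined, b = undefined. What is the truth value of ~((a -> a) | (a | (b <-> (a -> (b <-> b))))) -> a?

undefined

a -> a = undefined -> undefined = undefined  [any arg is the third value ⇒ result is the third value]
b <-> b = undefined <-> undefined = undefined
a -> (b <-> b) = undefined -> undefined = undefined
b <-> (a -> (b <-> b)) = undefined <-> undefined = undefined
a | (b <-> (a -> (b <-> b))) = undefined | undefined = undefined
(a -> a) | (a | (b <-> (a -> (b <-> b)))) = undefined | undefined = undefined
~((a -> a) | (a | (b <-> (a -> (b <-> b))))) = ~undefined = undefined
~((a -> a) | (a | (b <-> (a -> (b <-> b))))) -> a = undefined -> undefined = undefined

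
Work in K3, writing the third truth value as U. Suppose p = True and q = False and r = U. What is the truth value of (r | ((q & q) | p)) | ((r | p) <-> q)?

True

q & q = False & False = False
(q & q) | p = False | True = True
r | ((q & q) | p) = U | True = True
r | p = U | True = True
(r | p) <-> q = True <-> False = False
(r | ((q & q) | p)) | ((r | p) <-> q) = True | False = True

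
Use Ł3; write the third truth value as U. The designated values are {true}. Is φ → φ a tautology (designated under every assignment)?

Every assignment of φ over {true, U, false} gives a value in {true}.
In particular, with φ=U: φ → φ = true.

Yes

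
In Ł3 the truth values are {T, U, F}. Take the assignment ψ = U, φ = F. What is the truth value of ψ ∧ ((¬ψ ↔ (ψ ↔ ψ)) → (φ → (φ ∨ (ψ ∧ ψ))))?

U

¬ψ = ¬U = U
ψ ↔ ψ = U ↔ U = T  [1 − |½−½|]
¬ψ ↔ (ψ ↔ ψ) = U ↔ T = U
ψ ∧ ψ = U ∧ U = U
φ ∨ (ψ ∧ ψ) = F ∨ U = U
φ → (φ ∨ (ψ ∧ ψ)) = F → U = T
(¬ψ ↔ (ψ ↔ ψ)) → (φ → (φ ∨ (ψ ∧ ψ))) = U → T = T
ψ ∧ ((¬ψ ↔ (ψ ↔ ψ)) → (φ → (φ ∨ (ψ ∧ ψ)))) = U ∧ T = U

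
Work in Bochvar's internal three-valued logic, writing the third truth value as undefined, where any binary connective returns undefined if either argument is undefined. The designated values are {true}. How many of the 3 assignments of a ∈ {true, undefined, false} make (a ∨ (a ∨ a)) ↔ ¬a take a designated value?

0

a=true: false ·
a=undefined: undefined ·
a=false: false ·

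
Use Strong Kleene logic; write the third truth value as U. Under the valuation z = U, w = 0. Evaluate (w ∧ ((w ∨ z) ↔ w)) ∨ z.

w ∨ z = 0 ∨ U = U
(w ∨ z) ↔ w = U ↔ 0 = U
w ∧ ((w ∨ z) ↔ w) = 0 ∧ U = 0
(w ∧ ((w ∨ z) ↔ w)) ∨ z = 0 ∨ U = U

U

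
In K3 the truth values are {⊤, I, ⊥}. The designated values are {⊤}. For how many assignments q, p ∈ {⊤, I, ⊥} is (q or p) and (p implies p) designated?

Designated under: (q=⊤, p=⊤); (q=⊤, p=⊥); (q=I, p=⊤); (q=⊥, p=⊤).

4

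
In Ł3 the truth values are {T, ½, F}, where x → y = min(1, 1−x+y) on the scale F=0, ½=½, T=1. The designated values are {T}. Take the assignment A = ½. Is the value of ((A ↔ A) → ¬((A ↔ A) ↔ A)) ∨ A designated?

No

A ↔ A = ½ ↔ ½ = T  [1 − |½−½|]
A ↔ A = ½ ↔ ½ = T
(A ↔ A) ↔ A = T ↔ ½ = ½
¬((A ↔ A) ↔ A) = ¬½ = ½
(A ↔ A) → ¬((A ↔ A) ↔ A) = T → ½ = ½
((A ↔ A) → ¬((A ↔ A) ↔ A)) ∨ A = ½ ∨ ½ = ½
½ ∉ {T}.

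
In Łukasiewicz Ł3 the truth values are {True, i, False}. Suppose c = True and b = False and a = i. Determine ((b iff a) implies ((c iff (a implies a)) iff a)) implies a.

b iff a = False iff i = i  [1 − |0−½|]
a implies a = i implies i = True
c iff (a implies a) = True iff True = True
(c iff (a implies a)) iff a = True iff i = i
(b iff a) implies ((c iff (a implies a)) iff a) = i implies i = True
((b iff a) implies ((c iff (a implies a)) iff a)) implies a = True implies i = i

i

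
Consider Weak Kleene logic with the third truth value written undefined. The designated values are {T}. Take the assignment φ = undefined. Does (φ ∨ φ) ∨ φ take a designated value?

φ ∨ φ = undefined ∨ undefined = undefined
(φ ∨ φ) ∨ φ = undefined ∨ undefined = undefined
undefined ∉ {T}.

No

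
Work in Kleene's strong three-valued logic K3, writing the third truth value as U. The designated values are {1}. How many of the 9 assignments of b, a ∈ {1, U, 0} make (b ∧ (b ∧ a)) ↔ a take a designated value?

Designated under: (b=1, a=1); (b=1, a=0); (b=U, a=0); (b=0, a=0).

4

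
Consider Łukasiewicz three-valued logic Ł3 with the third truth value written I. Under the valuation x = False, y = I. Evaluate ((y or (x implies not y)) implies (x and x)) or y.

I

not y = not I = I
x implies not y = False implies I = True  [min(1, 1−0+½)]
y or (x implies not y) = I or True = True
x and x = False and False = False
(y or (x implies not y)) implies (x and x) = True implies False = False
((y or (x implies not y)) implies (x and x)) or y = False or I = I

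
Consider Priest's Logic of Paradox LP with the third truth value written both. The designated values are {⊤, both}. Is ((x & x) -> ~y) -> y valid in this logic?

Countermodel: x=⊤, y=⊥ gives ⊥, which is not designated.

No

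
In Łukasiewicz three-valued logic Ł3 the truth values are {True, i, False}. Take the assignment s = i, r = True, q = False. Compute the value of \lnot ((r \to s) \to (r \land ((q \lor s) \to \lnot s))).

r \to s = True \to i = i
q \lor s = False \lor i = i
\lnot s = \lnot i = i
(q \lor s) \to \lnot s = i \to i = True
r \land ((q \lor s) \to \lnot s) = True \land True = True
(r \to s) \to (r \land ((q \lor s) \to \lnot s)) = i \to True = True
\lnot ((r \to s) \to (r \land ((q \lor s) \to \lnot s))) = \lnot True = False

False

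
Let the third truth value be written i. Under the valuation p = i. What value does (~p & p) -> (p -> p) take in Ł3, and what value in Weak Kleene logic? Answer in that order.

In Ł3: ~p = ~i = i
~p & p = i & i = i
p -> p = i -> i = ⊤
(~p & p) -> (p -> p) = i -> ⊤ = ⊤
In Weak Kleene logic: ~p = ~i = i
~p & p = i & i = i
p -> p = i -> i = i
(~p & p) -> (p -> p) = i -> i = i
They differ because Ł3 and Weak Kleene logic treat i differently under the binary connectives.

⊤; i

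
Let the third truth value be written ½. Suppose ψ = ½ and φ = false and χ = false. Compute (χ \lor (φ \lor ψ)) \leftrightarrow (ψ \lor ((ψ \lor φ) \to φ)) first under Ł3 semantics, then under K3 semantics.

In Ł3: φ \lor ψ = false \lor ½ = ½
χ \lor (φ \lor ψ) = false \lor ½ = ½
ψ \lor φ = ½ \lor false = ½
(ψ \lor φ) \to φ = ½ \to false = ½  [min(1, 1−½+0)]
ψ \lor ((ψ \lor φ) \to φ) = ½ \lor ½ = ½
(χ \lor (φ \lor ψ)) \leftrightarrow (ψ \lor ((ψ \lor φ) \to φ)) = ½ \leftrightarrow ½ = true
In K3: φ \lor ψ = false \lor ½ = ½
χ \lor (φ \lor ψ) = false \lor ½ = ½
ψ \lor φ = ½ \lor false = ½
(ψ \lor φ) \to φ = ½ \to false = ½  [\lnot ½ \lor false]
ψ \lor ((ψ \lor φ) \to φ) = ½ \lor ½ = ½
(χ \lor (φ \lor ψ)) \leftrightarrow (ψ \lor ((ψ \lor φ) \to φ)) = ½ \leftrightarrow ½ = ½
They differ because Ł3 and K3 treat ½ differently under implication.

true; ½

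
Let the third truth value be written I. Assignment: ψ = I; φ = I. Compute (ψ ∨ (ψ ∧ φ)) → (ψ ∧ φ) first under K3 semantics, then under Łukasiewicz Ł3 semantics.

I; ⊤

In K3: ψ ∧ φ = I ∧ I = I
ψ ∨ (ψ ∧ φ) = I ∨ I = I
ψ ∧ φ = I ∧ I = I
(ψ ∨ (ψ ∧ φ)) → (ψ ∧ φ) = I → I = I  [¬I ∨ I]
In Łukasiewicz Ł3: ψ ∧ φ = I ∧ I = I
ψ ∨ (ψ ∧ φ) = I ∨ I = I
ψ ∧ φ = I ∧ I = I
(ψ ∨ (ψ ∧ φ)) → (ψ ∧ φ) = I → I = ⊤  [min(1, 1−½+½)]
They differ because K3 and Łukasiewicz Ł3 treat I differently under implication.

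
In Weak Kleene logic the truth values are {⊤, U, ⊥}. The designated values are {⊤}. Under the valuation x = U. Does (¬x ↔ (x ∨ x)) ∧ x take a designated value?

¬x = ¬U = U
x ∨ x = U ∨ U = U
¬x ↔ (x ∨ x) = U ↔ U = U
(¬x ↔ (x ∨ x)) ∧ x = U ∧ U = U
U ∉ {⊤}.

No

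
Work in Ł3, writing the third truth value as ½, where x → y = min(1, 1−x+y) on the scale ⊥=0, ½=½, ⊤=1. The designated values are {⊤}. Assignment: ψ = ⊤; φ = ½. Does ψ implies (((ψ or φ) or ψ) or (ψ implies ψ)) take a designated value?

Yes

ψ or φ = ⊤ or ½ = ⊤
(ψ or φ) or ψ = ⊤ or ⊤ = ⊤
ψ implies ψ = ⊤ implies ⊤ = ⊤
((ψ or φ) or ψ) or (ψ implies ψ) = ⊤ or ⊤ = ⊤
ψ implies (((ψ or φ) or ψ) or (ψ implies ψ)) = ⊤ implies ⊤ = ⊤
⊤ ∈ {⊤}.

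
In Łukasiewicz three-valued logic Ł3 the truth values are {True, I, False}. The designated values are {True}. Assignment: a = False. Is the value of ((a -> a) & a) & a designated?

a -> a = False -> False = True
(a -> a) & a = True & False = False
((a -> a) & a) & a = False & False = False
False ∉ {True}.

No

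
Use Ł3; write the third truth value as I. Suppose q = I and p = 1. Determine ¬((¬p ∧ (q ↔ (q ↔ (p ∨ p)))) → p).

¬p = ¬1 = 0
p ∨ p = 1 ∨ 1 = 1
q ↔ (p ∨ p) = I ↔ 1 = I  [1 − |½−1|]
q ↔ (q ↔ (p ∨ p)) = I ↔ I = 1
¬p ∧ (q ↔ (q ↔ (p ∨ p))) = 0 ∧ 1 = 0
(¬p ∧ (q ↔ (q ↔ (p ∨ p)))) → p = 0 → 1 = 1
¬((¬p ∧ (q ↔ (q ↔ (p ∨ p)))) → p) = ¬1 = 0

0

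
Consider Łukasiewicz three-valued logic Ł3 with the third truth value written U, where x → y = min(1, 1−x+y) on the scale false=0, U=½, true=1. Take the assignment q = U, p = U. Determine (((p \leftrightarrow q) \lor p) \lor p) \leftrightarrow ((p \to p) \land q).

U

p \leftrightarrow q = U \leftrightarrow U = true  [1 − |½−½|]
(p \leftrightarrow q) \lor p = true \lor U = true
((p \leftrightarrow q) \lor p) \lor p = true \lor U = true
p \to p = U \to U = true
(p \to p) \land q = true \land U = U
(((p \leftrightarrow q) \lor p) \lor p) \leftrightarrow ((p \to p) \land q) = true \leftrightarrow U = U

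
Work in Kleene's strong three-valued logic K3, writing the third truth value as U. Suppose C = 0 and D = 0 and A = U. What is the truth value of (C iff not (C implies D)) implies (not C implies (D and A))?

0

C implies D = 0 implies 0 = 1
not (C implies D) = not 1 = 0
C iff not (C implies D) = 0 iff 0 = 1
not C = not 0 = 1
D and A = 0 and U = 0
not C implies (D and A) = 1 implies 0 = 0
(C iff not (C implies D)) implies (not C implies (D and A)) = 1 implies 0 = 0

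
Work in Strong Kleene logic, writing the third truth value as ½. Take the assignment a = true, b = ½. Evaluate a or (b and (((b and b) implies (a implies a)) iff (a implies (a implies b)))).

b and b = ½ and ½ = ½
a implies a = true implies true = true
(b and b) implies (a implies a) = ½ implies true = true
a implies b = true implies ½ = ½
a implies (a implies b) = true implies ½ = ½
((b and b) implies (a implies a)) iff (a implies (a implies b)) = true iff ½ = ½
b and (((b and b) implies (a implies a)) iff (a implies (a implies b))) = ½ and ½ = ½
a or (b and (((b and b) implies (a implies a)) iff (a implies (a implies b)))) = true or ½ = true

true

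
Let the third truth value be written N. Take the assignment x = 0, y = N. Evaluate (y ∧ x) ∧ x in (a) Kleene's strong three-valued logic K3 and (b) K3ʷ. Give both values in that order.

In Kleene's strong three-valued logic K3: y ∧ x = N ∧ 0 = 0
(y ∧ x) ∧ x = 0 ∧ 0 = 0
In K3ʷ: y ∧ x = N ∧ 0 = N
(y ∧ x) ∧ x = N ∧ 0 = N
They differ because Kleene's strong three-valued logic K3 and K3ʷ treat N differently under the binary connectives.

0; N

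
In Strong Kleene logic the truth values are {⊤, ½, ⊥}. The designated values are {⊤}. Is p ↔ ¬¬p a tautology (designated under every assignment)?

Countermodel: p=½ gives ½, which is not designated.

No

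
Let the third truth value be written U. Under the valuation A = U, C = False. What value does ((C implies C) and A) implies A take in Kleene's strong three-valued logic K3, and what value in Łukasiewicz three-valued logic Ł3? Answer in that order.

In Kleene's strong three-valued logic K3: C implies C = False implies False = True
(C implies C) and A = True and U = U
((C implies C) and A) implies A = U implies U = U  [not U or U]
In Łukasiewicz three-valued logic Ł3: C implies C = False implies False = True
(C implies C) and A = True and U = U
((C implies C) and A) implies A = U implies U = True  [min(1, 1−½+½)]
They differ because Kleene's strong three-valued logic K3 and Łukasiewicz three-valued logic Ł3 treat U differently under implication.

U; True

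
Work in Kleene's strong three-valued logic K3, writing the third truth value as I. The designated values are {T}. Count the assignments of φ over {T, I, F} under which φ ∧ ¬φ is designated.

0

φ=T: F ·
φ=I: I ·
φ=F: F ·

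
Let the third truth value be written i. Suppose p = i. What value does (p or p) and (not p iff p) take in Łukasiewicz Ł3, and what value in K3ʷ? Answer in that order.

In Łukasiewicz Ł3: p or p = i or i = i
not p = not i = i
not p iff p = i iff i = 1  [1 − |½−½|]
(p or p) and (not p iff p) = i and 1 = i
In K3ʷ: p or p = i or i = i
not p = not i = i
not p iff p = i iff i = i
(p or p) and (not p iff p) = i and i = i

i; i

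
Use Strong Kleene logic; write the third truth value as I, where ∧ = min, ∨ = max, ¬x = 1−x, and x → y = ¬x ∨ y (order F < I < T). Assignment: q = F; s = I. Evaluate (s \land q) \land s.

F

s \land q = I \land F = F
(s \land q) \land s = F \land I = F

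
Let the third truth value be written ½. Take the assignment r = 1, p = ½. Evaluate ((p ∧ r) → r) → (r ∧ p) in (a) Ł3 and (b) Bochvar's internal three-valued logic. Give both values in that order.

In Ł3: p ∧ r = ½ ∧ 1 = ½
(p ∧ r) → r = ½ → 1 = 1  [min(1, 1−½+1)]
r ∧ p = 1 ∧ ½ = ½
((p ∧ r) → r) → (r ∧ p) = 1 → ½ = ½
In Bochvar's internal three-valued logic: p ∧ r = ½ ∧ 1 = ½
(p ∧ r) → r = ½ → 1 = ½
r ∧ p = 1 ∧ ½ = ½
((p ∧ r) → r) → (r ∧ p) = ½ → ½ = ½

½; ½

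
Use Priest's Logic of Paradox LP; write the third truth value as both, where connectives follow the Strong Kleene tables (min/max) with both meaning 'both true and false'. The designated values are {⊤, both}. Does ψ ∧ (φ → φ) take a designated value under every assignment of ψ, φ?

No

Countermodel: ψ=⊥, φ=⊤ gives ⊥, which is not designated.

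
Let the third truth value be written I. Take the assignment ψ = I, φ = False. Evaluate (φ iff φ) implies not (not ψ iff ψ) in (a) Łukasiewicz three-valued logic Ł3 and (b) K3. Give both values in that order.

False; I

In Łukasiewicz three-valued logic Ł3: φ iff φ = False iff False = True
not ψ = not I = I
not ψ iff ψ = I iff I = True
not (not ψ iff ψ) = not True = False
(φ iff φ) implies not (not ψ iff ψ) = True implies False = False
In K3: φ iff φ = False iff False = True
not ψ = not I = I
not ψ iff ψ = I iff I = I
not (not ψ iff ψ) = not I = I
(φ iff φ) implies not (not ψ iff ψ) = True implies I = I
They differ because Łukasiewicz three-valued logic Ł3 and K3 treat I differently under implication.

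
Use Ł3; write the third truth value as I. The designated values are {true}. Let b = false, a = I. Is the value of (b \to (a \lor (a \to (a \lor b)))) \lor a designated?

Yes

a \lor b = I \lor false = I
a \to (a \lor b) = I \to I = true  [min(1, 1−½+½)]
a \lor (a \to (a \lor b)) = I \lor true = true
b \to (a \lor (a \to (a \lor b))) = false \to true = true
(b \to (a \lor (a \to (a \lor b)))) \lor a = true \lor I = true
true ∈ {true}.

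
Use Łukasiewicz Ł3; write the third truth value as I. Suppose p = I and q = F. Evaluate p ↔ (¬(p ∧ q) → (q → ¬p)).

p ∧ q = I ∧ F = F
¬(p ∧ q) = ¬F = T
¬p = ¬I = I
q → ¬p = F → I = T
¬(p ∧ q) → (q → ¬p) = T → T = T
p ↔ (¬(p ∧ q) → (q → ¬p)) = I ↔ T = I

I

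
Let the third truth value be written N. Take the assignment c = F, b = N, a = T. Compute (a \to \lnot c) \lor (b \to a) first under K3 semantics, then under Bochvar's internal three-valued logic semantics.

In K3: \lnot c = \lnot F = T
a \to \lnot c = T \to T = T
b \to a = N \to T = T
(a \to \lnot c) \lor (b \to a) = T \lor T = T
In Bochvar's internal three-valued logic: \lnot c = \lnot F = T
a \to \lnot c = T \to T = T
b \to a = N \to T = N  [any arg is the third value ⇒ result is the third value]
(a \to \lnot c) \lor (b \to a) = T \lor N = N
They differ because K3 and Bochvar's internal three-valued logic treat N differently under the binary connectives.

T; N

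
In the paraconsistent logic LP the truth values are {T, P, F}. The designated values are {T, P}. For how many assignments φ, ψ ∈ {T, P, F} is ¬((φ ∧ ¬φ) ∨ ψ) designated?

Of the 9 assignments, 6 give a value in {T, P}.

6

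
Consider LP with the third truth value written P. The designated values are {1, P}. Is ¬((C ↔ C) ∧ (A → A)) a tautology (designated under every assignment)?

Countermodel: C=1, A=1 gives 0, which is not designated.

No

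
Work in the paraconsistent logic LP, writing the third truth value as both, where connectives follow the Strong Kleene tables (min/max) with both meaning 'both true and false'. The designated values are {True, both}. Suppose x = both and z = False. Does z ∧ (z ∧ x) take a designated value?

No

z ∧ x = False ∧ both = False
z ∧ (z ∧ x) = False ∧ False = False
False ∉ {True, both}.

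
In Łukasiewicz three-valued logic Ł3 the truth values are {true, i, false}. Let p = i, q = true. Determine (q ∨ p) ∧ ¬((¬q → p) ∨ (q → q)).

q ∨ p = true ∨ i = true
¬q = ¬true = false
¬q → p = false → i = true  [min(1, 1−0+½)]
q → q = true → true = true
(¬q → p) ∨ (q → q) = true ∨ true = true
¬((¬q → p) ∨ (q → q)) = ¬true = false
(q ∨ p) ∧ ¬((¬q → p) ∨ (q → q)) = true ∧ false = false

false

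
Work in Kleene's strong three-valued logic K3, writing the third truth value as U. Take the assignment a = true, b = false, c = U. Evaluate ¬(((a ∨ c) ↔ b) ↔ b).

false

a ∨ c = true ∨ U = true
(a ∨ c) ↔ b = true ↔ false = false
((a ∨ c) ↔ b) ↔ b = false ↔ false = true
¬(((a ∨ c) ↔ b) ↔ b) = ¬true = false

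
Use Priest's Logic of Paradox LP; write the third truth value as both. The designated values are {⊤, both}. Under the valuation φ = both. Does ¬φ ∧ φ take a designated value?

¬φ = ¬both = both
¬φ ∧ φ = both ∧ both = both
both ∈ {⊤, both}.

Yes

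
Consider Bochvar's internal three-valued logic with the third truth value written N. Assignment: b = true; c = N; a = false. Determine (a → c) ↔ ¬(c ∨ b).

N

a → c = false → N = N  [any arg is the third value ⇒ result is the third value]
c ∨ b = N ∨ true = N
¬(c ∨ b) = ¬N = N
(a → c) ↔ ¬(c ∨ b) = N ↔ N = N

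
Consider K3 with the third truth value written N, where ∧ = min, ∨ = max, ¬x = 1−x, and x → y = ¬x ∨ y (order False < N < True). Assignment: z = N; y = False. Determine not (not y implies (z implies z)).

N

not y = not False = True
z implies z = N implies N = N
not y implies (z implies z) = True implies N = N
not (not y implies (z implies z)) = not N = N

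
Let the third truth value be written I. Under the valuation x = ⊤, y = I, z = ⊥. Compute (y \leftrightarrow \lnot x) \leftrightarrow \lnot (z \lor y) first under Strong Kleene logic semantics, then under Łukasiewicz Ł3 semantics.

I; ⊤

In Strong Kleene logic: \lnot x = \lnot ⊤ = ⊥
y \leftrightarrow \lnot x = I \leftrightarrow ⊥ = I
z \lor y = ⊥ \lor I = I
\lnot (z \lor y) = \lnot I = I
(y \leftrightarrow \lnot x) \leftrightarrow \lnot (z \lor y) = I \leftrightarrow I = I
In Łukasiewicz Ł3: \lnot x = \lnot ⊤ = ⊥
y \leftrightarrow \lnot x = I \leftrightarrow ⊥ = I  [1 − |½−0|]
z \lor y = ⊥ \lor I = I
\lnot (z \lor y) = \lnot I = I
(y \leftrightarrow \lnot x) \leftrightarrow \lnot (z \lor y) = I \leftrightarrow I = ⊤
They differ because Strong Kleene logic and Łukasiewicz Ł3 treat I differently under implication.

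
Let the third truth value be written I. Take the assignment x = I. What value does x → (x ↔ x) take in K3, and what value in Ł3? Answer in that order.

I; ⊤

In K3: x ↔ x = I ↔ I = I
x → (x ↔ x) = I → I = I
In Ł3: x ↔ x = I ↔ I = ⊤  [1 − |½−½|]
x → (x ↔ x) = I → ⊤ = ⊤
They differ because K3 and Ł3 treat I differently under implication.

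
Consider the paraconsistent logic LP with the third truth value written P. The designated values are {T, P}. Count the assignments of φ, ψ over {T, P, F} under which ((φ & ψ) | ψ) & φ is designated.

Designated under: (φ=T, ψ=T); (φ=T, ψ=P); (φ=P, ψ=T); (φ=P, ψ=P).

4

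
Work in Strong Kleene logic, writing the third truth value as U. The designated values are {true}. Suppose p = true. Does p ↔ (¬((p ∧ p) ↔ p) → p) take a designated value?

Yes

p ∧ p = true ∧ true = true
(p ∧ p) ↔ p = true ↔ true = true
¬((p ∧ p) ↔ p) = ¬true = false
¬((p ∧ p) ↔ p) → p = false → true = true
p ↔ (¬((p ∧ p) ↔ p) → p) = true ↔ true = true
true ∈ {true}.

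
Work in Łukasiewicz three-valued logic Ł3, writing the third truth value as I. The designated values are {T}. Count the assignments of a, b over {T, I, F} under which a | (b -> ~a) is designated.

Of the 9 assignments, 8 give a value in {T}.

8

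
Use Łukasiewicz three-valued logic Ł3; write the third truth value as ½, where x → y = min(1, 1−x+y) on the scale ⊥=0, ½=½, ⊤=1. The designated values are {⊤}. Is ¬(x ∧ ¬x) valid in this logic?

No

Countermodel: x=½ gives ½, which is not designated.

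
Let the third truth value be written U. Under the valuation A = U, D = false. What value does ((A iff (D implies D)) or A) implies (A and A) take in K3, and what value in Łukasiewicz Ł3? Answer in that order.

U; true

In K3: D implies D = false implies false = true
A iff (D implies D) = U iff true = U
(A iff (D implies D)) or A = U or U = U
A and A = U and U = U
((A iff (D implies D)) or A) implies (A and A) = U implies U = U  [not U or U]
In Łukasiewicz Ł3: D implies D = false implies false = true
A iff (D implies D) = U iff true = U  [1 − |½−1|]
(A iff (D implies D)) or A = U or U = U
A and A = U and U = U
((A iff (D implies D)) or A) implies (A and A) = U implies U = true
They differ because K3 and Łukasiewicz Ł3 treat U differently under implication.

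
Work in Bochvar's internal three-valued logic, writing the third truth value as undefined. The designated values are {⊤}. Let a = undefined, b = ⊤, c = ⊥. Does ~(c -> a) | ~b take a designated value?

c -> a = ⊥ -> undefined = undefined  [any arg is the third value ⇒ result is the third value]
~(c -> a) = ~undefined = undefined
~b = ~⊤ = ⊥
~(c -> a) | ~b = undefined | ⊥ = undefined
undefined ∉ {⊤}.

No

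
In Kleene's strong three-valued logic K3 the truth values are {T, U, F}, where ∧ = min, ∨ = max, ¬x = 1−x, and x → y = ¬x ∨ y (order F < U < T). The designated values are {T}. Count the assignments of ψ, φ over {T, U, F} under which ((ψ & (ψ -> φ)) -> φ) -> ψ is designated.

3

Designated under: (ψ=T, φ=T); (ψ=T, φ=U); (ψ=T, φ=F).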